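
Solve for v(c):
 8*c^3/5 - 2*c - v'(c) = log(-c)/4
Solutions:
 v(c) = C1 + 2*c^4/5 - c^2 - c*log(-c)/4 + c/4


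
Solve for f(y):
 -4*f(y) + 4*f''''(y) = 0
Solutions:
 f(y) = C1*exp(-y) + C2*exp(y) + C3*sin(y) + C4*cos(y)


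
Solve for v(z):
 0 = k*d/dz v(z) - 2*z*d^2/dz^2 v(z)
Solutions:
 v(z) = C1 + z^(re(k)/2 + 1)*(C2*sin(log(z)*Abs(im(k))/2) + C3*cos(log(z)*im(k)/2))


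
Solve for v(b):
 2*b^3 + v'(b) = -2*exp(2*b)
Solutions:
 v(b) = C1 - b^4/2 - exp(2*b)


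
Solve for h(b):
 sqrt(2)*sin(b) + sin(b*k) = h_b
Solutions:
 h(b) = C1 - sqrt(2)*cos(b) - cos(b*k)/k


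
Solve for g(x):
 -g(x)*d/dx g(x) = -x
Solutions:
 g(x) = -sqrt(C1 + x^2)
 g(x) = sqrt(C1 + x^2)


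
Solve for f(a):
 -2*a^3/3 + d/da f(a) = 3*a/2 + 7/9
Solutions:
 f(a) = C1 + a^4/6 + 3*a^2/4 + 7*a/9


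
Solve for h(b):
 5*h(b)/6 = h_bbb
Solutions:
 h(b) = C3*exp(5^(1/3)*6^(2/3)*b/6) + (C1*sin(2^(2/3)*3^(1/6)*5^(1/3)*b/4) + C2*cos(2^(2/3)*3^(1/6)*5^(1/3)*b/4))*exp(-5^(1/3)*6^(2/3)*b/12)


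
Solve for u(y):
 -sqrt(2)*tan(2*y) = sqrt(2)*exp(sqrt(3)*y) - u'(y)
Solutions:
 u(y) = C1 + sqrt(6)*exp(sqrt(3)*y)/3 - sqrt(2)*log(cos(2*y))/2


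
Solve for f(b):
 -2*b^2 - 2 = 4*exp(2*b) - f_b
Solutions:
 f(b) = C1 + 2*b^3/3 + 2*b + 2*exp(2*b)


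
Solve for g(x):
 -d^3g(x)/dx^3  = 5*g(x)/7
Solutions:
 g(x) = C3*exp(-5^(1/3)*7^(2/3)*x/7) + (C1*sin(sqrt(3)*5^(1/3)*7^(2/3)*x/14) + C2*cos(sqrt(3)*5^(1/3)*7^(2/3)*x/14))*exp(5^(1/3)*7^(2/3)*x/14)


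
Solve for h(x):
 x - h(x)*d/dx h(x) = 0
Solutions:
 h(x) = -sqrt(C1 + x^2)
 h(x) = sqrt(C1 + x^2)


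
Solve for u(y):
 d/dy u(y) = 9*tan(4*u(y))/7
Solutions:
 u(y) = -asin(C1*exp(36*y/7))/4 + pi/4
 u(y) = asin(C1*exp(36*y/7))/4


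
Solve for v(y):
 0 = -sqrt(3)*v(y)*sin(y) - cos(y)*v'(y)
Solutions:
 v(y) = C1*cos(y)^(sqrt(3))


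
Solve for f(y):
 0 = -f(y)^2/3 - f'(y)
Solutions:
 f(y) = 3/(C1 + y)


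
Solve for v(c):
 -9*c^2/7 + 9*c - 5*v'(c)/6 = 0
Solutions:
 v(c) = C1 - 18*c^3/35 + 27*c^2/5


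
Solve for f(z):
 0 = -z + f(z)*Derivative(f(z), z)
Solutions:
 f(z) = -sqrt(C1 + z^2)
 f(z) = sqrt(C1 + z^2)


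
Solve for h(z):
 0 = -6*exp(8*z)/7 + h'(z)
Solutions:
 h(z) = C1 + 3*exp(8*z)/28


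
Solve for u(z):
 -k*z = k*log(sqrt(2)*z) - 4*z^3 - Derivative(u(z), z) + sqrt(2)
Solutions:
 u(z) = C1 + k*z^2/2 + k*z*log(z) - k*z + k*z*log(2)/2 - z^4 + sqrt(2)*z


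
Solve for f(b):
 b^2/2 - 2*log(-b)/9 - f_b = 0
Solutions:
 f(b) = C1 + b^3/6 - 2*b*log(-b)/9 + 2*b/9


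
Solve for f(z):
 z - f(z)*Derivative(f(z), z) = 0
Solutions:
 f(z) = -sqrt(C1 + z^2)
 f(z) = sqrt(C1 + z^2)


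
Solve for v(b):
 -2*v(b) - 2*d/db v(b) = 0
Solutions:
 v(b) = C1*exp(-b)


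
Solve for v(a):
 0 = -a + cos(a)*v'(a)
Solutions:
 v(a) = C1 + Integral(a/cos(a), a)


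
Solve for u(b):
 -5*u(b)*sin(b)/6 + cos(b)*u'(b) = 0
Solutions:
 u(b) = C1/cos(b)^(5/6)


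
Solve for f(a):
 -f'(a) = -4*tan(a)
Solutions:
 f(a) = C1 - 4*log(cos(a))


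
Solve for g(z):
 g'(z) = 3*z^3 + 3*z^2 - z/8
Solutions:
 g(z) = C1 + 3*z^4/4 + z^3 - z^2/16


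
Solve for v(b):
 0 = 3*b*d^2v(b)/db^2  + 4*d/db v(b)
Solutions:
 v(b) = C1 + C2/b^(1/3)


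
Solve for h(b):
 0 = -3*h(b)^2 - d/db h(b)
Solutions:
 h(b) = 1/(C1 + 3*b)


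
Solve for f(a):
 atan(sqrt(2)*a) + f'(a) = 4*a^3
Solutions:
 f(a) = C1 + a^4 - a*atan(sqrt(2)*a) + sqrt(2)*log(2*a^2 + 1)/4


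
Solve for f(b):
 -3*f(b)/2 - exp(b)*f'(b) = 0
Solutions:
 f(b) = C1*exp(3*exp(-b)/2)


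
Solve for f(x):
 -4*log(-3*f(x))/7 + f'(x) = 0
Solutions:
 -7*Integral(1/(log(-_y) + log(3)), (_y, f(x)))/4 = C1 - x


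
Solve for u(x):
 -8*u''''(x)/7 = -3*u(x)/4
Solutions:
 u(x) = C1*exp(-2^(3/4)*21^(1/4)*x/4) + C2*exp(2^(3/4)*21^(1/4)*x/4) + C3*sin(2^(3/4)*21^(1/4)*x/4) + C4*cos(2^(3/4)*21^(1/4)*x/4)


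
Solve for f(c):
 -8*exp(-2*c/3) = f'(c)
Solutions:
 f(c) = C1 + 12*exp(-2*c/3)


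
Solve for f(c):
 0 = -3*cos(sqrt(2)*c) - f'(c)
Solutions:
 f(c) = C1 - 3*sqrt(2)*sin(sqrt(2)*c)/2


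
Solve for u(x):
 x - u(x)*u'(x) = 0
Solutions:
 u(x) = -sqrt(C1 + x^2)
 u(x) = sqrt(C1 + x^2)


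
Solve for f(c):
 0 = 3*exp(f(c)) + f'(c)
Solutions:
 f(c) = log(1/(C1 + 3*c))


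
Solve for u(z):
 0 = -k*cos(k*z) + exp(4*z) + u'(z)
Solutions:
 u(z) = C1 - exp(4*z)/4 + sin(k*z)


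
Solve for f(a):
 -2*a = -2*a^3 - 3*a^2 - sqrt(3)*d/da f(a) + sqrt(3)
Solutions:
 f(a) = C1 - sqrt(3)*a^4/6 - sqrt(3)*a^3/3 + sqrt(3)*a^2/3 + a


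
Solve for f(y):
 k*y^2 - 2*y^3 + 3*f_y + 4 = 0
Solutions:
 f(y) = C1 - k*y^3/9 + y^4/6 - 4*y/3


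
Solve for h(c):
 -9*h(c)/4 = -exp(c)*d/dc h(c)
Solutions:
 h(c) = C1*exp(-9*exp(-c)/4)


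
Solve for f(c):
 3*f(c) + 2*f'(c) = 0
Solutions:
 f(c) = C1*exp(-3*c/2)


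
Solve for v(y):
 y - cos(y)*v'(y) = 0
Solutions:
 v(y) = C1 + Integral(y/cos(y), y)


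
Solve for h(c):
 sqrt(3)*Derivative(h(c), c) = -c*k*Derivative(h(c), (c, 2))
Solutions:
 h(c) = C1 + c^(((re(k) - sqrt(3))*re(k) + im(k)^2)/(re(k)^2 + im(k)^2))*(C2*sin(sqrt(3)*log(c)*Abs(im(k))/(re(k)^2 + im(k)^2)) + C3*cos(sqrt(3)*log(c)*im(k)/(re(k)^2 + im(k)^2)))


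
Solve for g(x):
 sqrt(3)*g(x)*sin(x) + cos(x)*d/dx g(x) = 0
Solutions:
 g(x) = C1*cos(x)^(sqrt(3))


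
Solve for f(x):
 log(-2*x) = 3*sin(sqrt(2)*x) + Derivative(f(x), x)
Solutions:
 f(x) = C1 + x*log(-x) - x + x*log(2) + 3*sqrt(2)*cos(sqrt(2)*x)/2


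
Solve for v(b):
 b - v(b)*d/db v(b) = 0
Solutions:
 v(b) = -sqrt(C1 + b^2)
 v(b) = sqrt(C1 + b^2)


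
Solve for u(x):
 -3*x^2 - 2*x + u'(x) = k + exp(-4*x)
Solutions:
 u(x) = C1 + k*x + x^3 + x^2 - exp(-4*x)/4


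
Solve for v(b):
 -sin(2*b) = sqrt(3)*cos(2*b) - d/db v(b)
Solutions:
 v(b) = C1 - cos(2*b + pi/3)


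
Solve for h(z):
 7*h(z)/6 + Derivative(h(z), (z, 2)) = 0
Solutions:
 h(z) = C1*sin(sqrt(42)*z/6) + C2*cos(sqrt(42)*z/6)


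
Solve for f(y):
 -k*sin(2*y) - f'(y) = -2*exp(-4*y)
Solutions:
 f(y) = C1 + k*cos(2*y)/2 - exp(-4*y)/2


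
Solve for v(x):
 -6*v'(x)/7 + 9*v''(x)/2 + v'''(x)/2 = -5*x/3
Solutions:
 v(x) = C1 + C2*exp(x*(-63 + sqrt(4305))/14) + C3*exp(-x*(63 + sqrt(4305))/14) + 35*x^2/36 + 245*x/24


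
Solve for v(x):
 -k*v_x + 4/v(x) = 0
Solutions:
 v(x) = -sqrt(C1 + 8*x/k)
 v(x) = sqrt(C1 + 8*x/k)


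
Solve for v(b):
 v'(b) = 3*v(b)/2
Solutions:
 v(b) = C1*exp(3*b/2)


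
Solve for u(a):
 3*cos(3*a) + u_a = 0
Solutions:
 u(a) = C1 - sin(3*a)


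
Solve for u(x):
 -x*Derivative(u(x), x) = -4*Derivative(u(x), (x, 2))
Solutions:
 u(x) = C1 + C2*erfi(sqrt(2)*x/4)


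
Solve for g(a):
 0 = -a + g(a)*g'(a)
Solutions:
 g(a) = -sqrt(C1 + a^2)
 g(a) = sqrt(C1 + a^2)


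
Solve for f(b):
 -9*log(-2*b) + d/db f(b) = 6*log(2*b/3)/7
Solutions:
 f(b) = C1 + 69*b*log(b)/7 + b*(-69/7 - 6*log(3)/7 + 69*log(2)/7 + 9*I*pi)


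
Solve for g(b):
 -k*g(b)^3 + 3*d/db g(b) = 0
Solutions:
 g(b) = -sqrt(6)*sqrt(-1/(C1 + b*k))/2
 g(b) = sqrt(6)*sqrt(-1/(C1 + b*k))/2


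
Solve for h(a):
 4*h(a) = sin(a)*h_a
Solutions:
 h(a) = C1*(cos(a)^2 - 2*cos(a) + 1)/(cos(a)^2 + 2*cos(a) + 1)


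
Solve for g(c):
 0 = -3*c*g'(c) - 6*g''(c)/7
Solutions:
 g(c) = C1 + C2*erf(sqrt(7)*c/2)


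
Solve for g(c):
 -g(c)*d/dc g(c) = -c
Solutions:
 g(c) = -sqrt(C1 + c^2)
 g(c) = sqrt(C1 + c^2)


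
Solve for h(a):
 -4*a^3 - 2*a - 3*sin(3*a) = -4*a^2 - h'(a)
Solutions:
 h(a) = C1 + a^4 - 4*a^3/3 + a^2 - cos(3*a)


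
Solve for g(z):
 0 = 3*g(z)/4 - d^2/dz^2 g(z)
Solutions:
 g(z) = C1*exp(-sqrt(3)*z/2) + C2*exp(sqrt(3)*z/2)


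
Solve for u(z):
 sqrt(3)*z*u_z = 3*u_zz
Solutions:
 u(z) = C1 + C2*erfi(sqrt(2)*3^(3/4)*z/6)


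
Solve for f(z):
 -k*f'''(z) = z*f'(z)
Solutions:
 f(z) = C1 + Integral(C2*airyai(z*(-1/k)^(1/3)) + C3*airybi(z*(-1/k)^(1/3)), z)


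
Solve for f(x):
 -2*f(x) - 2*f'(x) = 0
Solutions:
 f(x) = C1*exp(-x)


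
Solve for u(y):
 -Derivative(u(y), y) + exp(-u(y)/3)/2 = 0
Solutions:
 u(y) = 3*log(C1 + y/6)


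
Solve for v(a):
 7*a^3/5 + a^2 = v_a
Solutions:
 v(a) = C1 + 7*a^4/20 + a^3/3


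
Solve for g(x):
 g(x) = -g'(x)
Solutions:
 g(x) = C1*exp(-x)


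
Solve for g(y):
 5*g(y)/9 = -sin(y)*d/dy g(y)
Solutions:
 g(y) = C1*(cos(y) + 1)^(5/18)/(cos(y) - 1)^(5/18)


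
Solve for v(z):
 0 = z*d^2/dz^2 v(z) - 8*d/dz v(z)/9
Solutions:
 v(z) = C1 + C2*z^(17/9)


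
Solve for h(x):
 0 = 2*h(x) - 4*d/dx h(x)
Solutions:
 h(x) = C1*exp(x/2)


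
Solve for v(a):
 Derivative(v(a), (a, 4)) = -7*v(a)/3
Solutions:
 v(a) = (C1*sin(sqrt(2)*3^(3/4)*7^(1/4)*a/6) + C2*cos(sqrt(2)*3^(3/4)*7^(1/4)*a/6))*exp(-sqrt(2)*3^(3/4)*7^(1/4)*a/6) + (C3*sin(sqrt(2)*3^(3/4)*7^(1/4)*a/6) + C4*cos(sqrt(2)*3^(3/4)*7^(1/4)*a/6))*exp(sqrt(2)*3^(3/4)*7^(1/4)*a/6)


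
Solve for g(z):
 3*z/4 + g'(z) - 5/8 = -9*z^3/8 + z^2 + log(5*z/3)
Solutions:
 g(z) = C1 - 9*z^4/32 + z^3/3 - 3*z^2/8 + z*log(z) - 3*z/8 + z*log(5/3)


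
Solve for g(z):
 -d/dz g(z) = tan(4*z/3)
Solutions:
 g(z) = C1 + 3*log(cos(4*z/3))/4


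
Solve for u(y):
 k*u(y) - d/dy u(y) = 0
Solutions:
 u(y) = C1*exp(k*y)


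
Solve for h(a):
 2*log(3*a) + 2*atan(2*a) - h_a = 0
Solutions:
 h(a) = C1 + 2*a*log(a) + 2*a*atan(2*a) - 2*a + 2*a*log(3) - log(4*a^2 + 1)/2


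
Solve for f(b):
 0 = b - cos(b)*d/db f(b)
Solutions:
 f(b) = C1 + Integral(b/cos(b), b)


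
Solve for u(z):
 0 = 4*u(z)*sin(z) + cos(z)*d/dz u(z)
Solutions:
 u(z) = C1*cos(z)^4


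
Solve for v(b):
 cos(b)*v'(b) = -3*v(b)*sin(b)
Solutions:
 v(b) = C1*cos(b)^3


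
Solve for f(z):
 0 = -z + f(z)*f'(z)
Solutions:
 f(z) = -sqrt(C1 + z^2)
 f(z) = sqrt(C1 + z^2)


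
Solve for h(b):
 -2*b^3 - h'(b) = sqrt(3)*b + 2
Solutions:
 h(b) = C1 - b^4/2 - sqrt(3)*b^2/2 - 2*b


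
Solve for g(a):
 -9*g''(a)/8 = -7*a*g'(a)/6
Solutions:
 g(a) = C1 + C2*erfi(sqrt(42)*a/9)


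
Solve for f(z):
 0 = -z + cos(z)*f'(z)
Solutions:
 f(z) = C1 + Integral(z/cos(z), z)


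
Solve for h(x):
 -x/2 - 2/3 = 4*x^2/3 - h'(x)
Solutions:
 h(x) = C1 + 4*x^3/9 + x^2/4 + 2*x/3


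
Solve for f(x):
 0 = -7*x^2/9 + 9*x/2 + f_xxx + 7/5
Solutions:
 f(x) = C1 + C2*x + C3*x^2 + 7*x^5/540 - 3*x^4/16 - 7*x^3/30


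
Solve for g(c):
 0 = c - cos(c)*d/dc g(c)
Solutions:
 g(c) = C1 + Integral(c/cos(c), c)


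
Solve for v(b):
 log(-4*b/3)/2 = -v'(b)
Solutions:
 v(b) = C1 - b*log(-b)/2 + b*(-log(2) + 1/2 + log(3)/2)


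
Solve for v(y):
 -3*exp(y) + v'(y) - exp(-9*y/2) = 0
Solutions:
 v(y) = C1 + 3*exp(y) - 2*exp(-9*y/2)/9


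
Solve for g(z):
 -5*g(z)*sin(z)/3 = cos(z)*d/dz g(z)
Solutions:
 g(z) = C1*cos(z)^(5/3)


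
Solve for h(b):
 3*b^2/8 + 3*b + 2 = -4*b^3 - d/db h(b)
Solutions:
 h(b) = C1 - b^4 - b^3/8 - 3*b^2/2 - 2*b


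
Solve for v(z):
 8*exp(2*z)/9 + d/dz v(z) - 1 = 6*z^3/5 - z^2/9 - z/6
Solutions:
 v(z) = C1 + 3*z^4/10 - z^3/27 - z^2/12 + z - 4*exp(2*z)/9


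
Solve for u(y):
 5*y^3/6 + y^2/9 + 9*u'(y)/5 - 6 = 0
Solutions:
 u(y) = C1 - 25*y^4/216 - 5*y^3/243 + 10*y/3


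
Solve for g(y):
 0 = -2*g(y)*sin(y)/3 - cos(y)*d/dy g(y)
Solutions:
 g(y) = C1*cos(y)^(2/3)


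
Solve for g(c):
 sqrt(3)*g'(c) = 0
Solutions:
 g(c) = C1


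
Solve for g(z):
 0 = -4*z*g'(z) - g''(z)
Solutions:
 g(z) = C1 + C2*erf(sqrt(2)*z)


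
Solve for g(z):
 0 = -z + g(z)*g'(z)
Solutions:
 g(z) = -sqrt(C1 + z^2)
 g(z) = sqrt(C1 + z^2)


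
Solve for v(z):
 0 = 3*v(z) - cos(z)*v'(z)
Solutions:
 v(z) = C1*(sin(z) + 1)^(3/2)/(sin(z) - 1)^(3/2)


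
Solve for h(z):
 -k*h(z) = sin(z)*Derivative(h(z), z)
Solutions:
 h(z) = C1*exp(k*(-log(cos(z) - 1) + log(cos(z) + 1))/2)


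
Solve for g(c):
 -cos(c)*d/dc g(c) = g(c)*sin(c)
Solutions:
 g(c) = C1*cos(c)


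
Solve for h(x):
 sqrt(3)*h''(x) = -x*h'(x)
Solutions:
 h(x) = C1 + C2*erf(sqrt(2)*3^(3/4)*x/6)


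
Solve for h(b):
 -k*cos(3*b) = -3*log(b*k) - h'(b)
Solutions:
 h(b) = C1 - 3*b*log(b*k) + 3*b + k*sin(3*b)/3


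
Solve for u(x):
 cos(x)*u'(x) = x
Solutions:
 u(x) = C1 + Integral(x/cos(x), x)


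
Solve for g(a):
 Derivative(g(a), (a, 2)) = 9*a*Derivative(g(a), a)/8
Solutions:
 g(a) = C1 + C2*erfi(3*a/4)


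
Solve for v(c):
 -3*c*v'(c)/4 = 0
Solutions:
 v(c) = C1


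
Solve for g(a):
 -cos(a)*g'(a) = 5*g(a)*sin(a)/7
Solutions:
 g(a) = C1*cos(a)^(5/7)


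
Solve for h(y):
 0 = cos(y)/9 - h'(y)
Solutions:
 h(y) = C1 + sin(y)/9


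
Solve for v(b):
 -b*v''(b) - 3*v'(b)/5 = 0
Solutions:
 v(b) = C1 + C2*b^(2/5)


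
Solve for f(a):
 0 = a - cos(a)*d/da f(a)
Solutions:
 f(a) = C1 + Integral(a/cos(a), a)


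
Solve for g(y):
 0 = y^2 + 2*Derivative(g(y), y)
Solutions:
 g(y) = C1 - y^3/6


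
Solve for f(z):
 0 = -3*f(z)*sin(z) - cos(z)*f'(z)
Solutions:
 f(z) = C1*cos(z)^3


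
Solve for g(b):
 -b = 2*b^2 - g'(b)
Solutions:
 g(b) = C1 + 2*b^3/3 + b^2/2


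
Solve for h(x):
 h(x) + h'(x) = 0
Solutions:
 h(x) = C1*exp(-x)


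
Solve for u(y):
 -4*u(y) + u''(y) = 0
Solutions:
 u(y) = C1*exp(-2*y) + C2*exp(2*y)


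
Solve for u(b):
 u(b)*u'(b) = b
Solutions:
 u(b) = -sqrt(C1 + b^2)
 u(b) = sqrt(C1 + b^2)


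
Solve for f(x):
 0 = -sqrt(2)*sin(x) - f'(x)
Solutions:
 f(x) = C1 + sqrt(2)*cos(x)


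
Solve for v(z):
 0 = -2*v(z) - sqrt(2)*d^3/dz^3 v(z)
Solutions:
 v(z) = C3*exp(-2^(1/6)*z) + (C1*sin(2^(1/6)*sqrt(3)*z/2) + C2*cos(2^(1/6)*sqrt(3)*z/2))*exp(2^(1/6)*z/2)


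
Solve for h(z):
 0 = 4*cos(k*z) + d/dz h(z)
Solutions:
 h(z) = C1 - 4*sin(k*z)/k


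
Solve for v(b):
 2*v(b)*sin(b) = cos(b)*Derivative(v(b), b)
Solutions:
 v(b) = C1/cos(b)^2


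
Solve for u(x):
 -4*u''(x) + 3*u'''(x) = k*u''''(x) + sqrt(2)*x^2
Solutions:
 u(x) = C1 + C2*x + C3*exp(x*(3 - sqrt(9 - 16*k))/(2*k)) + C4*exp(x*(sqrt(9 - 16*k) + 3)/(2*k)) - sqrt(2)*x^4/48 - sqrt(2)*x^3/16 + sqrt(2)*x^2*(4*k - 9)/64


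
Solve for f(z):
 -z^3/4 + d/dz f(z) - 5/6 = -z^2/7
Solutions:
 f(z) = C1 + z^4/16 - z^3/21 + 5*z/6


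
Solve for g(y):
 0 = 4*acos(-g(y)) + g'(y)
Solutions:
 Integral(1/acos(-_y), (_y, g(y))) = C1 - 4*y


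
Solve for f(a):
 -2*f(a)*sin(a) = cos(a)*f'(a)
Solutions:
 f(a) = C1*cos(a)^2


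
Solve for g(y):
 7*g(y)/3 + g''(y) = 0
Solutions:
 g(y) = C1*sin(sqrt(21)*y/3) + C2*cos(sqrt(21)*y/3)


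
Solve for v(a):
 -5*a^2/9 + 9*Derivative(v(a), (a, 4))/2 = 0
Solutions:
 v(a) = C1 + C2*a + C3*a^2 + C4*a^3 + a^6/2916


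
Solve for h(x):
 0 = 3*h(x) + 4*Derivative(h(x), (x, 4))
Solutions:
 h(x) = (C1*sin(3^(1/4)*x/2) + C2*cos(3^(1/4)*x/2))*exp(-3^(1/4)*x/2) + (C3*sin(3^(1/4)*x/2) + C4*cos(3^(1/4)*x/2))*exp(3^(1/4)*x/2)


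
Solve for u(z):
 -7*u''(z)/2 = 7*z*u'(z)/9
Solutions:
 u(z) = C1 + C2*erf(z/3)


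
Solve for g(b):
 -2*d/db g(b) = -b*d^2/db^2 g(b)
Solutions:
 g(b) = C1 + C2*b^3


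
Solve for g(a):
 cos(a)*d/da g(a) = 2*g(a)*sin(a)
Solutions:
 g(a) = C1/cos(a)^2


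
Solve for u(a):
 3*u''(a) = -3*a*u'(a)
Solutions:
 u(a) = C1 + C2*erf(sqrt(2)*a/2)


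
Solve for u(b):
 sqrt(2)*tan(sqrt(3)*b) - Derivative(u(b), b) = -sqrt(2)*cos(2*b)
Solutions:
 u(b) = C1 - sqrt(6)*log(cos(sqrt(3)*b))/3 + sqrt(2)*sin(2*b)/2


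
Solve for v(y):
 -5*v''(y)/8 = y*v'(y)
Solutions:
 v(y) = C1 + C2*erf(2*sqrt(5)*y/5)


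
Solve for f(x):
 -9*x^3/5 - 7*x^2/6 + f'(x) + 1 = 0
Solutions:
 f(x) = C1 + 9*x^4/20 + 7*x^3/18 - x


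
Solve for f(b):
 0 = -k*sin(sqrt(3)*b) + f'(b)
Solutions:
 f(b) = C1 - sqrt(3)*k*cos(sqrt(3)*b)/3


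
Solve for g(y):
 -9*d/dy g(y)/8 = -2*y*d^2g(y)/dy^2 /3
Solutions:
 g(y) = C1 + C2*y^(43/16)


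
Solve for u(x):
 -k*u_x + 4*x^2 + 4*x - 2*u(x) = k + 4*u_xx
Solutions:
 u(x) = C1*exp(x*(-k + sqrt(k^2 - 32))/8) + C2*exp(-x*(k + sqrt(k^2 - 32))/8) + k^2 - 2*k*x - 3*k/2 + 2*x^2 + 2*x - 8


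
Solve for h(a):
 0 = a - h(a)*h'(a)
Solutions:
 h(a) = -sqrt(C1 + a^2)
 h(a) = sqrt(C1 + a^2)


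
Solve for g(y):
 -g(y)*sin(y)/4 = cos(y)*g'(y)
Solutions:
 g(y) = C1*cos(y)^(1/4)


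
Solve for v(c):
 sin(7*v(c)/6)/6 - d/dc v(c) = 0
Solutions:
 -c/6 + 3*log(cos(7*v(c)/6) - 1)/7 - 3*log(cos(7*v(c)/6) + 1)/7 = C1


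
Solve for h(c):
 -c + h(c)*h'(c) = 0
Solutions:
 h(c) = -sqrt(C1 + c^2)
 h(c) = sqrt(C1 + c^2)


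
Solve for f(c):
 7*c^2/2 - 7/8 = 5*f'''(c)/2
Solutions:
 f(c) = C1 + C2*c + C3*c^2 + 7*c^5/300 - 7*c^3/120


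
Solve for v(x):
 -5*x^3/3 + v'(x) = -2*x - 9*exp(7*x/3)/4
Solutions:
 v(x) = C1 + 5*x^4/12 - x^2 - 27*exp(7*x/3)/28


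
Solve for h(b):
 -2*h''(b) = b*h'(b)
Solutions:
 h(b) = C1 + C2*erf(b/2)


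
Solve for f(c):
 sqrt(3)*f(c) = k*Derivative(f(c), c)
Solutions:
 f(c) = C1*exp(sqrt(3)*c/k)


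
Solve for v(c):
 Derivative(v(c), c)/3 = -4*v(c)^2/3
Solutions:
 v(c) = 1/(C1 + 4*c)


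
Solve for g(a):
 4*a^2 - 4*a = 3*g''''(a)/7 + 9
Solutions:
 g(a) = C1 + C2*a + C3*a^2 + C4*a^3 + 7*a^6/270 - 7*a^5/90 - 7*a^4/8


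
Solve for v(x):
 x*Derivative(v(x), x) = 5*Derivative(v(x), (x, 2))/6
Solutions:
 v(x) = C1 + C2*erfi(sqrt(15)*x/5)


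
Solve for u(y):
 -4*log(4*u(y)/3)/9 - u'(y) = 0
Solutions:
 9*Integral(1/(log(_y) - log(3) + 2*log(2)), (_y, u(y)))/4 = C1 - y


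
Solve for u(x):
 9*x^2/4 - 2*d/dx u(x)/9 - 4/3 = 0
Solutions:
 u(x) = C1 + 27*x^3/8 - 6*x


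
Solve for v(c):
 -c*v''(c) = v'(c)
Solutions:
 v(c) = C1 + C2*log(c)


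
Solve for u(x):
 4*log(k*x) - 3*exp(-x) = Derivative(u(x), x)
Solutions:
 u(x) = C1 + 4*x*log(k*x) - 4*x + 3*exp(-x)


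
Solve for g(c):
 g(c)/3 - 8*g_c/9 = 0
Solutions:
 g(c) = C1*exp(3*c/8)


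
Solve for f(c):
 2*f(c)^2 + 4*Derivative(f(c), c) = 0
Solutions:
 f(c) = 2/(C1 + c)


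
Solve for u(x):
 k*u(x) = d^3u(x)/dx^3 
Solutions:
 u(x) = C1*exp(k^(1/3)*x) + C2*exp(k^(1/3)*x*(-1 + sqrt(3)*I)/2) + C3*exp(-k^(1/3)*x*(1 + sqrt(3)*I)/2)


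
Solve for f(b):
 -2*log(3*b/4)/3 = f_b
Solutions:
 f(b) = C1 - 2*b*log(b)/3 - 2*b*log(3)/3 + 2*b/3 + 4*b*log(2)/3


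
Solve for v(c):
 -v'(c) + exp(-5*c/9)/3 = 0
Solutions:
 v(c) = C1 - 3*exp(-5*c/9)/5


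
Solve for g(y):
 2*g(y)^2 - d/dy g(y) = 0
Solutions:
 g(y) = -1/(C1 + 2*y)


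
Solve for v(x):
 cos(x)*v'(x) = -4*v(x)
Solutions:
 v(x) = C1*(sin(x)^2 - 2*sin(x) + 1)/(sin(x)^2 + 2*sin(x) + 1)


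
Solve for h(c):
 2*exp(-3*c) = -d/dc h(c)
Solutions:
 h(c) = C1 + 2*exp(-3*c)/3


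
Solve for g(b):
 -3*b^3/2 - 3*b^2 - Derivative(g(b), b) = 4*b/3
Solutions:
 g(b) = C1 - 3*b^4/8 - b^3 - 2*b^2/3


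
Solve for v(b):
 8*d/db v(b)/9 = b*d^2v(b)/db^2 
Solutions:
 v(b) = C1 + C2*b^(17/9)


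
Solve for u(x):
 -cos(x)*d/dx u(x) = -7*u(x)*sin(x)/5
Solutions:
 u(x) = C1/cos(x)^(7/5)


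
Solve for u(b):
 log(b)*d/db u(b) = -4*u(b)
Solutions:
 u(b) = C1*exp(-4*li(b))


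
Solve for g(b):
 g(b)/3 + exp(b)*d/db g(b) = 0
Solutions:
 g(b) = C1*exp(exp(-b)/3)


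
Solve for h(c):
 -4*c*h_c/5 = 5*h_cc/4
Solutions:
 h(c) = C1 + C2*erf(2*sqrt(2)*c/5)


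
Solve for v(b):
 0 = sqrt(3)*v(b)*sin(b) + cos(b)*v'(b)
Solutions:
 v(b) = C1*cos(b)^(sqrt(3))


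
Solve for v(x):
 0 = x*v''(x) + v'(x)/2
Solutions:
 v(x) = C1 + C2*sqrt(x)


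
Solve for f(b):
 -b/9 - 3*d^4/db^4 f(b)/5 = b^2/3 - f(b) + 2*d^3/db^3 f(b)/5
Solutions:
 f(b) = C1*exp(b*(-10 - 10^(1/3) + 2*10^(2/3))/18)*sin(10^(1/3)*sqrt(3)*b*(1 + 2*10^(1/3))/18) + C2*exp(b*(-10 - 10^(1/3) + 2*10^(2/3))/18)*cos(10^(1/3)*sqrt(3)*b*(1 + 2*10^(1/3))/18) + C3*exp(b) + C4*exp(b*(-2*10^(2/3) - 5 + 10^(1/3))/9) + b^2/3 + b/9


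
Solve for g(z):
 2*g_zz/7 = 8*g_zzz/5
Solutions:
 g(z) = C1 + C2*z + C3*exp(5*z/28)


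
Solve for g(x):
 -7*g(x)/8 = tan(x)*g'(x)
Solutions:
 g(x) = C1/sin(x)^(7/8)


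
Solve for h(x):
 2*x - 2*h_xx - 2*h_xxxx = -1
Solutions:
 h(x) = C1 + C2*x + C3*sin(x) + C4*cos(x) + x^3/6 + x^2/4


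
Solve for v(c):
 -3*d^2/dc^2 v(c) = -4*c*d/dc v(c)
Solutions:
 v(c) = C1 + C2*erfi(sqrt(6)*c/3)


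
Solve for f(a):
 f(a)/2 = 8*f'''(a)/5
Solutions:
 f(a) = C3*exp(2^(2/3)*5^(1/3)*a/4) + (C1*sin(2^(2/3)*sqrt(3)*5^(1/3)*a/8) + C2*cos(2^(2/3)*sqrt(3)*5^(1/3)*a/8))*exp(-2^(2/3)*5^(1/3)*a/8)


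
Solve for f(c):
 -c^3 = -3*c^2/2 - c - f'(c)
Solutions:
 f(c) = C1 + c^4/4 - c^3/2 - c^2/2


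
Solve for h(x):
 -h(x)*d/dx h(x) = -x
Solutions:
 h(x) = -sqrt(C1 + x^2)
 h(x) = sqrt(C1 + x^2)


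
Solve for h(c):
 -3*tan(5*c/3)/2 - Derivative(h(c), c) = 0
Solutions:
 h(c) = C1 + 9*log(cos(5*c/3))/10


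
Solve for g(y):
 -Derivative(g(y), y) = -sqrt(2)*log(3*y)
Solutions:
 g(y) = C1 + sqrt(2)*y*log(y) - sqrt(2)*y + sqrt(2)*y*log(3)


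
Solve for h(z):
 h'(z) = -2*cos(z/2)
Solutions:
 h(z) = C1 - 4*sin(z/2)


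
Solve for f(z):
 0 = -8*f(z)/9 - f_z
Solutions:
 f(z) = C1*exp(-8*z/9)


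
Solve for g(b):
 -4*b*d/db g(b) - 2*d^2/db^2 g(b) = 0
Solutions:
 g(b) = C1 + C2*erf(b)


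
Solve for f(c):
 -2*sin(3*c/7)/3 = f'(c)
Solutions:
 f(c) = C1 + 14*cos(3*c/7)/9


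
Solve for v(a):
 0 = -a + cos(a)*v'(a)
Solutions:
 v(a) = C1 + Integral(a/cos(a), a)


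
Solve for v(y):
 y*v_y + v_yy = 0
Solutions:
 v(y) = C1 + C2*erf(sqrt(2)*y/2)


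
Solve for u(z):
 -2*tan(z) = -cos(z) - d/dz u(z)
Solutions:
 u(z) = C1 - 2*log(cos(z)) - sin(z)


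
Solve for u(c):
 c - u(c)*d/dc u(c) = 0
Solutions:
 u(c) = -sqrt(C1 + c^2)
 u(c) = sqrt(C1 + c^2)


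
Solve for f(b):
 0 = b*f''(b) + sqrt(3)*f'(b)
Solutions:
 f(b) = C1 + C2*b^(1 - sqrt(3))


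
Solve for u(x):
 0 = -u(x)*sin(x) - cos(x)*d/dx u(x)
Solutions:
 u(x) = C1*cos(x)


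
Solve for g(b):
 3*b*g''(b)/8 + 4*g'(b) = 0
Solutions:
 g(b) = C1 + C2/b^(29/3)


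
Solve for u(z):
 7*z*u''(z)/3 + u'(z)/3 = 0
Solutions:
 u(z) = C1 + C2*z^(6/7)


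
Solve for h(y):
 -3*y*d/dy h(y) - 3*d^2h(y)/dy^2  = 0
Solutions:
 h(y) = C1 + C2*erf(sqrt(2)*y/2)


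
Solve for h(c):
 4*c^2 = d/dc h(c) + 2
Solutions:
 h(c) = C1 + 4*c^3/3 - 2*c


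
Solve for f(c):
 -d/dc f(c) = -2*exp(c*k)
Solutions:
 f(c) = C1 + 2*exp(c*k)/k


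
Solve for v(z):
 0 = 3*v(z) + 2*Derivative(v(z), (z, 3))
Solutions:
 v(z) = C3*exp(-2^(2/3)*3^(1/3)*z/2) + (C1*sin(2^(2/3)*3^(5/6)*z/4) + C2*cos(2^(2/3)*3^(5/6)*z/4))*exp(2^(2/3)*3^(1/3)*z/4)


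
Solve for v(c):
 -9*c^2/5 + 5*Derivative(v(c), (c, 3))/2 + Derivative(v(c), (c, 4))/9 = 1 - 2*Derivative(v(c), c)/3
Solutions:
 v(c) = C1 + C2*exp(c*(-30 + 75*3^(2/3)/(4*sqrt(1129) + 1133)^(1/3) + 3^(1/3)*(4*sqrt(1129) + 1133)^(1/3))/4)*sin(3^(1/6)*c*(-3^(2/3)*(4*sqrt(1129) + 1133)^(1/3) + 225/(4*sqrt(1129) + 1133)^(1/3))/4) + C3*exp(c*(-30 + 75*3^(2/3)/(4*sqrt(1129) + 1133)^(1/3) + 3^(1/3)*(4*sqrt(1129) + 1133)^(1/3))/4)*cos(3^(1/6)*c*(-3^(2/3)*(4*sqrt(1129) + 1133)^(1/3) + 225/(4*sqrt(1129) + 1133)^(1/3))/4) + C4*exp(-c*(75*3^(2/3)/(4*sqrt(1129) + 1133)^(1/3) + 15 + 3^(1/3)*(4*sqrt(1129) + 1133)^(1/3))/2) + 9*c^3/10 - 75*c/4


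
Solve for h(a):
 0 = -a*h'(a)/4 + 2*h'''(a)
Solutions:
 h(a) = C1 + Integral(C2*airyai(a/2) + C3*airybi(a/2), a)


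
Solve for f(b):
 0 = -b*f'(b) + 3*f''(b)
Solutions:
 f(b) = C1 + C2*erfi(sqrt(6)*b/6)


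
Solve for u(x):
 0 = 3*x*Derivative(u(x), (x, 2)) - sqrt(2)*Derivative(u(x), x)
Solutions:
 u(x) = C1 + C2*x^(sqrt(2)/3 + 1)


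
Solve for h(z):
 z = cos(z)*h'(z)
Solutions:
 h(z) = C1 + Integral(z/cos(z), z)


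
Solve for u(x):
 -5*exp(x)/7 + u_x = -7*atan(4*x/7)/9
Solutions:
 u(x) = C1 - 7*x*atan(4*x/7)/9 + 5*exp(x)/7 + 49*log(16*x^2 + 49)/72


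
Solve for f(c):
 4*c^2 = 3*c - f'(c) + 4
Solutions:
 f(c) = C1 - 4*c^3/3 + 3*c^2/2 + 4*c


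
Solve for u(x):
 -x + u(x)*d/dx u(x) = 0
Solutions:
 u(x) = -sqrt(C1 + x^2)
 u(x) = sqrt(C1 + x^2)


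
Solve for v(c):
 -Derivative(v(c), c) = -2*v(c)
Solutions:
 v(c) = C1*exp(2*c)


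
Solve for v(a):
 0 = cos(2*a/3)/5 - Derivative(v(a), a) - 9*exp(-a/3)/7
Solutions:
 v(a) = C1 + 3*sin(2*a/3)/10 + 27*exp(-a/3)/7


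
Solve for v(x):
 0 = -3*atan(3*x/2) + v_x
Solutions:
 v(x) = C1 + 3*x*atan(3*x/2) - log(9*x^2 + 4)


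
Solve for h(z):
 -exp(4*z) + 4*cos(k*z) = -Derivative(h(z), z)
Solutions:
 h(z) = C1 + exp(4*z)/4 - 4*sin(k*z)/k


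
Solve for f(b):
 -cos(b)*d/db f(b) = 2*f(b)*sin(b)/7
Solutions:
 f(b) = C1*cos(b)^(2/7)


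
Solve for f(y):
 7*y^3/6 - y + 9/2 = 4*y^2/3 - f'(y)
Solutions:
 f(y) = C1 - 7*y^4/24 + 4*y^3/9 + y^2/2 - 9*y/2


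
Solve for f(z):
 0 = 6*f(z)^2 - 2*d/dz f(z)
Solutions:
 f(z) = -1/(C1 + 3*z)


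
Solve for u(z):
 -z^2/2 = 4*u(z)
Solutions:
 u(z) = -z^2/8


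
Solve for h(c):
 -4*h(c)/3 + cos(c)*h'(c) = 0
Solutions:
 h(c) = C1*(sin(c) + 1)^(2/3)/(sin(c) - 1)^(2/3)


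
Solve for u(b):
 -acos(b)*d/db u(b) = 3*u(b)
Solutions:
 u(b) = C1*exp(-3*Integral(1/acos(b), b))


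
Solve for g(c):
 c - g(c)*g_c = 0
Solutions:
 g(c) = -sqrt(C1 + c^2)
 g(c) = sqrt(C1 + c^2)


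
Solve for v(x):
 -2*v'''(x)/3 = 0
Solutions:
 v(x) = C1 + C2*x + C3*x^2


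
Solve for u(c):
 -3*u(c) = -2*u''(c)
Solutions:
 u(c) = C1*exp(-sqrt(6)*c/2) + C2*exp(sqrt(6)*c/2)


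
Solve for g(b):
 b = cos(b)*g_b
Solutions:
 g(b) = C1 + Integral(b/cos(b), b)


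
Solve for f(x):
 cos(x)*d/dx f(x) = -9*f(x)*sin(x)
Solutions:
 f(x) = C1*cos(x)^9


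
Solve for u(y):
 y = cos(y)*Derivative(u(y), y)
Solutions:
 u(y) = C1 + Integral(y/cos(y), y)


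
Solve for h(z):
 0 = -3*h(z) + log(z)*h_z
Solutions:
 h(z) = C1*exp(3*li(z))


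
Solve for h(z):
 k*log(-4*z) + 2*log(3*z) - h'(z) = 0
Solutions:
 h(z) = C1 + z*(k + 2)*log(z) + z*(-k + 2*k*log(2) + I*pi*k - 2 + 2*log(3))


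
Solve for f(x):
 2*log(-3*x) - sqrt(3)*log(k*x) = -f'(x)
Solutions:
 f(x) = C1 + x*(sqrt(3)*log(-k) - 2*log(3) - sqrt(3) + 2) - x*(2 - sqrt(3))*log(-x)


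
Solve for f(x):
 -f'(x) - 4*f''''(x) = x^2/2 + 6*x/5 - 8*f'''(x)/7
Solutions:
 f(x) = C1 + C2*exp(x*(16/(21*sqrt(191793) + 9197)^(1/3) + 8 + (21*sqrt(191793) + 9197)^(1/3))/84)*sin(sqrt(3)*x*(-(21*sqrt(191793) + 9197)^(1/3) + 16/(21*sqrt(191793) + 9197)^(1/3))/84) + C3*exp(x*(16/(21*sqrt(191793) + 9197)^(1/3) + 8 + (21*sqrt(191793) + 9197)^(1/3))/84)*cos(sqrt(3)*x*(-(21*sqrt(191793) + 9197)^(1/3) + 16/(21*sqrt(191793) + 9197)^(1/3))/84) + C4*exp(x*(-(21*sqrt(191793) + 9197)^(1/3) - 16/(21*sqrt(191793) + 9197)^(1/3) + 4)/42) - x^3/6 - 3*x^2/5 - 8*x/7


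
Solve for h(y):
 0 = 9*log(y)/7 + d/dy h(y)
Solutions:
 h(y) = C1 - 9*y*log(y)/7 + 9*y/7


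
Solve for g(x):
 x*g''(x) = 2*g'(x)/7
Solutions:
 g(x) = C1 + C2*x^(9/7)


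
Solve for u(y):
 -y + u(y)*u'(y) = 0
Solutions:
 u(y) = -sqrt(C1 + y^2)
 u(y) = sqrt(C1 + y^2)


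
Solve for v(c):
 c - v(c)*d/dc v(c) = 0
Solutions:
 v(c) = -sqrt(C1 + c^2)
 v(c) = sqrt(C1 + c^2)


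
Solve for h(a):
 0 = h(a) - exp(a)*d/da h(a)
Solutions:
 h(a) = C1*exp(-exp(-a))


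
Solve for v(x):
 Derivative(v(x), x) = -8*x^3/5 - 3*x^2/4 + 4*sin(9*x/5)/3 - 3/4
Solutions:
 v(x) = C1 - 2*x^4/5 - x^3/4 - 3*x/4 - 20*cos(9*x/5)/27


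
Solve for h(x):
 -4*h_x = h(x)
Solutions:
 h(x) = C1*exp(-x/4)


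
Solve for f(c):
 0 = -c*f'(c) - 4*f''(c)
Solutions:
 f(c) = C1 + C2*erf(sqrt(2)*c/4)


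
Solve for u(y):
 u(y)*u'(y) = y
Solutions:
 u(y) = -sqrt(C1 + y^2)
 u(y) = sqrt(C1 + y^2)


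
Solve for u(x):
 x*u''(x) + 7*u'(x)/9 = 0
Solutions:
 u(x) = C1 + C2*x^(2/9)


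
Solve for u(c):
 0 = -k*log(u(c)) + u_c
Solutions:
 li(u(c)) = C1 + c*k


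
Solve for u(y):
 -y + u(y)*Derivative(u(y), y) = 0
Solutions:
 u(y) = -sqrt(C1 + y^2)
 u(y) = sqrt(C1 + y^2)


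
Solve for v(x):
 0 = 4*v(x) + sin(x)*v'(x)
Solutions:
 v(x) = C1*(cos(x)^2 + 2*cos(x) + 1)/(cos(x)^2 - 2*cos(x) + 1)


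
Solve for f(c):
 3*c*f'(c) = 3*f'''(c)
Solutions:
 f(c) = C1 + Integral(C2*airyai(c) + C3*airybi(c), c)


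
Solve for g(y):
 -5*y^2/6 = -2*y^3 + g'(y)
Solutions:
 g(y) = C1 + y^4/2 - 5*y^3/18


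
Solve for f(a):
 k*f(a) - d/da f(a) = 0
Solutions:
 f(a) = C1*exp(a*k)


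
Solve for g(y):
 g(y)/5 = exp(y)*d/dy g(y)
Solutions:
 g(y) = C1*exp(-exp(-y)/5)


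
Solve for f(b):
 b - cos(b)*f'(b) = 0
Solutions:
 f(b) = C1 + Integral(b/cos(b), b)


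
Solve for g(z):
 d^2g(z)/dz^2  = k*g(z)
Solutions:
 g(z) = C1*exp(-sqrt(k)*z) + C2*exp(sqrt(k)*z)


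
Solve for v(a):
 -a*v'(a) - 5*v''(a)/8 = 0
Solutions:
 v(a) = C1 + C2*erf(2*sqrt(5)*a/5)


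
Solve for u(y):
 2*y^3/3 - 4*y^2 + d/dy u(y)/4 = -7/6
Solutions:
 u(y) = C1 - 2*y^4/3 + 16*y^3/3 - 14*y/3


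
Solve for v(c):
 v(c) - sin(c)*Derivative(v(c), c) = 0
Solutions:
 v(c) = C1*sqrt(cos(c) - 1)/sqrt(cos(c) + 1)


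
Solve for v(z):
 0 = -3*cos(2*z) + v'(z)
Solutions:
 v(z) = C1 + 3*sin(2*z)/2


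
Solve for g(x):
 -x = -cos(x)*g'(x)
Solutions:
 g(x) = C1 + Integral(x/cos(x), x)


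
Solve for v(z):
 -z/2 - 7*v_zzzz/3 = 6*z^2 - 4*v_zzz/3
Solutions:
 v(z) = C1 + C2*z + C3*z^2 + C4*exp(4*z/7) + 3*z^5/40 + 43*z^4/64 + 301*z^3/64


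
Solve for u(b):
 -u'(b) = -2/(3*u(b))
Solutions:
 u(b) = -sqrt(C1 + 12*b)/3
 u(b) = sqrt(C1 + 12*b)/3


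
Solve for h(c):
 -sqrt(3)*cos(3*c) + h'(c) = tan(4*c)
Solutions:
 h(c) = C1 - log(cos(4*c))/4 + sqrt(3)*sin(3*c)/3


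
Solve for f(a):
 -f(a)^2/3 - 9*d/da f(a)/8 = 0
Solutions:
 f(a) = 27/(C1 + 8*a)


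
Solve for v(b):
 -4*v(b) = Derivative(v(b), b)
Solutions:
 v(b) = C1*exp(-4*b)


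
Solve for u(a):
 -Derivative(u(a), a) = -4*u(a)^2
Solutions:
 u(a) = -1/(C1 + 4*a)


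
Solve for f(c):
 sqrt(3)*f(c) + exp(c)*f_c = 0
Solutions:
 f(c) = C1*exp(sqrt(3)*exp(-c))


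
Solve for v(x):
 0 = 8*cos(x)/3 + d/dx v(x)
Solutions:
 v(x) = C1 - 8*sin(x)/3


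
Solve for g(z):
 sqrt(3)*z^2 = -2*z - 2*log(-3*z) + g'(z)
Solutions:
 g(z) = C1 + sqrt(3)*z^3/3 + z^2 + 2*z*log(-z) + 2*z*(-1 + log(3))


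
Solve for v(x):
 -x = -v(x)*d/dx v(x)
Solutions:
 v(x) = -sqrt(C1 + x^2)
 v(x) = sqrt(C1 + x^2)


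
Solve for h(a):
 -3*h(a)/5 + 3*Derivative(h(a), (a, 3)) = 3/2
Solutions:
 h(a) = C3*exp(5^(2/3)*a/5) + (C1*sin(sqrt(3)*5^(2/3)*a/10) + C2*cos(sqrt(3)*5^(2/3)*a/10))*exp(-5^(2/3)*a/10) - 5/2


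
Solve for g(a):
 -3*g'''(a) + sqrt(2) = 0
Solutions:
 g(a) = C1 + C2*a + C3*a^2 + sqrt(2)*a^3/18


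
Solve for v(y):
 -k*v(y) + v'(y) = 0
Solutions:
 v(y) = C1*exp(k*y)


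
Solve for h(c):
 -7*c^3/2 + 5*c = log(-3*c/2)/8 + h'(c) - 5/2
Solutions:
 h(c) = C1 - 7*c^4/8 + 5*c^2/2 - c*log(-c)/8 + c*(-log(3) + log(2) + 21)/8


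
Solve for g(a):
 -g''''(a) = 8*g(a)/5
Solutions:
 g(a) = (C1*sin(2^(1/4)*5^(3/4)*a/5) + C2*cos(2^(1/4)*5^(3/4)*a/5))*exp(-2^(1/4)*5^(3/4)*a/5) + (C3*sin(2^(1/4)*5^(3/4)*a/5) + C4*cos(2^(1/4)*5^(3/4)*a/5))*exp(2^(1/4)*5^(3/4)*a/5)


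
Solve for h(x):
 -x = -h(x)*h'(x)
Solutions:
 h(x) = -sqrt(C1 + x^2)
 h(x) = sqrt(C1 + x^2)


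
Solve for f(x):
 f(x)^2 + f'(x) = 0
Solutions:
 f(x) = 1/(C1 + x)


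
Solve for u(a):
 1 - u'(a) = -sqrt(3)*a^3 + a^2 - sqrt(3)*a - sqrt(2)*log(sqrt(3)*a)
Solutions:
 u(a) = C1 + sqrt(3)*a^4/4 - a^3/3 + sqrt(3)*a^2/2 + sqrt(2)*a*log(a) - sqrt(2)*a + sqrt(2)*a*log(3)/2 + a


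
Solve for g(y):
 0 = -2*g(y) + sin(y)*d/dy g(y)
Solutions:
 g(y) = C1*(cos(y) - 1)/(cos(y) + 1)


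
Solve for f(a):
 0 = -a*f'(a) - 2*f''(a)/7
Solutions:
 f(a) = C1 + C2*erf(sqrt(7)*a/2)


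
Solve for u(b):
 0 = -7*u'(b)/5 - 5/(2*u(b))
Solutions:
 u(b) = -sqrt(C1 - 175*b)/7
 u(b) = sqrt(C1 - 175*b)/7


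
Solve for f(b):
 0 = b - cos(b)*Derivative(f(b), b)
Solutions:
 f(b) = C1 + Integral(b/cos(b), b)


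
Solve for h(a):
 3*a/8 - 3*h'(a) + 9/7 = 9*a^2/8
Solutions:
 h(a) = C1 - a^3/8 + a^2/16 + 3*a/7


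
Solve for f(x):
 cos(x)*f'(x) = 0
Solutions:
 f(x) = C1


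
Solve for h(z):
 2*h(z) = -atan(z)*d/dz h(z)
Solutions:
 h(z) = C1*exp(-2*Integral(1/atan(z), z))


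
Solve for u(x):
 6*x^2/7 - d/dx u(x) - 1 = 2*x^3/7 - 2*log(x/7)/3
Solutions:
 u(x) = C1 - x^4/14 + 2*x^3/7 + 2*x*log(x)/3 - 5*x/3 - 2*x*log(7)/3


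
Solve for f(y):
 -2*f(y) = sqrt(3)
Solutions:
 f(y) = -sqrt(3)/2


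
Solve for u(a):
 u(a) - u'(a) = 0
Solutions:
 u(a) = C1*exp(a)


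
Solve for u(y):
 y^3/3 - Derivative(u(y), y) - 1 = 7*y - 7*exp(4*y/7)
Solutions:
 u(y) = C1 + y^4/12 - 7*y^2/2 - y + 49*exp(4*y/7)/4


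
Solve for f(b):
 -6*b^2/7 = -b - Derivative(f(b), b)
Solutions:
 f(b) = C1 + 2*b^3/7 - b^2/2


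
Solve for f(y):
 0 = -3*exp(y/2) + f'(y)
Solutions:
 f(y) = C1 + 6*exp(y/2)


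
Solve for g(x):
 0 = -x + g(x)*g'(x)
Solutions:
 g(x) = -sqrt(C1 + x^2)
 g(x) = sqrt(C1 + x^2)


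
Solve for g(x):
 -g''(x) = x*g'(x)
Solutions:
 g(x) = C1 + C2*erf(sqrt(2)*x/2)


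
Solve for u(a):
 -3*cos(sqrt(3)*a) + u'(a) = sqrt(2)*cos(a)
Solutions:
 u(a) = C1 + sqrt(2)*sin(a) + sqrt(3)*sin(sqrt(3)*a)


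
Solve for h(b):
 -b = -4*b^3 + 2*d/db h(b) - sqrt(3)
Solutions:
 h(b) = C1 + b^4/2 - b^2/4 + sqrt(3)*b/2


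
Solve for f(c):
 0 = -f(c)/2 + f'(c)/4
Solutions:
 f(c) = C1*exp(2*c)


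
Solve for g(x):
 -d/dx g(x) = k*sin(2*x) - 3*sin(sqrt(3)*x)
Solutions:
 g(x) = C1 + k*cos(2*x)/2 - sqrt(3)*cos(sqrt(3)*x)


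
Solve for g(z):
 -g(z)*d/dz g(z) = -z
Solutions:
 g(z) = -sqrt(C1 + z^2)
 g(z) = sqrt(C1 + z^2)


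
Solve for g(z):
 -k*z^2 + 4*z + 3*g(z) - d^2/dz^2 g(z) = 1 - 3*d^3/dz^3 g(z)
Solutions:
 g(z) = C1*exp(z*(2*2^(1/3)/(135*sqrt(29) + 727)^(1/3) + 4 + 2^(2/3)*(135*sqrt(29) + 727)^(1/3))/36)*sin(2^(1/3)*sqrt(3)*z*(-2^(1/3)*(135*sqrt(29) + 727)^(1/3) + 2/(135*sqrt(29) + 727)^(1/3))/36) + C2*exp(z*(2*2^(1/3)/(135*sqrt(29) + 727)^(1/3) + 4 + 2^(2/3)*(135*sqrt(29) + 727)^(1/3))/36)*cos(2^(1/3)*sqrt(3)*z*(-2^(1/3)*(135*sqrt(29) + 727)^(1/3) + 2/(135*sqrt(29) + 727)^(1/3))/36) + C3*exp(z*(-2^(2/3)*(135*sqrt(29) + 727)^(1/3) - 2*2^(1/3)/(135*sqrt(29) + 727)^(1/3) + 2)/18) + k*z^2/3 + 2*k/9 - 4*z/3 + 1/3


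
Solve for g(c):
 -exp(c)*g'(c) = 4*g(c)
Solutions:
 g(c) = C1*exp(4*exp(-c))


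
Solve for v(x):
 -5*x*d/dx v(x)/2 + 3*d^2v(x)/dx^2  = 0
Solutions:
 v(x) = C1 + C2*erfi(sqrt(15)*x/6)


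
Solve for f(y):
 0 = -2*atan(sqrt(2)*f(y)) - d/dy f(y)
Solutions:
 Integral(1/atan(sqrt(2)*_y), (_y, f(y))) = C1 - 2*y


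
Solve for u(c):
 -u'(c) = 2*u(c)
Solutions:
 u(c) = C1*exp(-2*c)


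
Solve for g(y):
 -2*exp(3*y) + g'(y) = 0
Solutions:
 g(y) = C1 + 2*exp(3*y)/3


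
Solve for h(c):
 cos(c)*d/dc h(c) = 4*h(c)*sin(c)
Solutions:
 h(c) = C1/cos(c)^4


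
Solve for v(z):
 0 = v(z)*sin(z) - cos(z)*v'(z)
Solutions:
 v(z) = C1/cos(z)


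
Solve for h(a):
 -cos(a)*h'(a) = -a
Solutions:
 h(a) = C1 + Integral(a/cos(a), a)


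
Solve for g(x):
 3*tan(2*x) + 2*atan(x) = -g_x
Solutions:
 g(x) = C1 - 2*x*atan(x) + log(x^2 + 1) + 3*log(cos(2*x))/2


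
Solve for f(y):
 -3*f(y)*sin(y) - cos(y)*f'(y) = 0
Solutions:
 f(y) = C1*cos(y)^3


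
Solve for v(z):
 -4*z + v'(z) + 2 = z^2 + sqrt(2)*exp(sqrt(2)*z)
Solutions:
 v(z) = C1 + z^3/3 + 2*z^2 - 2*z + exp(sqrt(2)*z)


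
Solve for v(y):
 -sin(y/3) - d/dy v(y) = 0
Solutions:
 v(y) = C1 + 3*cos(y/3)


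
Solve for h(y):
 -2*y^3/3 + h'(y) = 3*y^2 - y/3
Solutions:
 h(y) = C1 + y^4/6 + y^3 - y^2/6


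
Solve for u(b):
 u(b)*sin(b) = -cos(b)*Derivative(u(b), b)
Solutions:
 u(b) = C1*cos(b)


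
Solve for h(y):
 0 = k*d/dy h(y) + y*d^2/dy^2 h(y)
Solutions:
 h(y) = C1 + y^(1 - re(k))*(C2*sin(log(y)*Abs(im(k))) + C3*cos(log(y)*im(k)))


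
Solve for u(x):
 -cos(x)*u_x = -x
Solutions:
 u(x) = C1 + Integral(x/cos(x), x)


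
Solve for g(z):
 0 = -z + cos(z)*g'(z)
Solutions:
 g(z) = C1 + Integral(z/cos(z), z)


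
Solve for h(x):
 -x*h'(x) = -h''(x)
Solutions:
 h(x) = C1 + C2*erfi(sqrt(2)*x/2)


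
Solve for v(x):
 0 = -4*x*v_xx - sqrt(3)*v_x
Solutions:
 v(x) = C1 + C2*x^(1 - sqrt(3)/4)


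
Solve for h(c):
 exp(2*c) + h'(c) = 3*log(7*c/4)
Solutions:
 h(c) = C1 + 3*c*log(c) + 3*c*(-2*log(2) - 1 + log(7)) - exp(2*c)/2


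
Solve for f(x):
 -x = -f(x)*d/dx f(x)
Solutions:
 f(x) = -sqrt(C1 + x^2)
 f(x) = sqrt(C1 + x^2)


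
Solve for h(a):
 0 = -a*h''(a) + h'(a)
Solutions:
 h(a) = C1 + C2*a^2


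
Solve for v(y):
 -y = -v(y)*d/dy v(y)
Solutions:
 v(y) = -sqrt(C1 + y^2)
 v(y) = sqrt(C1 + y^2)


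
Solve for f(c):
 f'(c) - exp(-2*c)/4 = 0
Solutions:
 f(c) = C1 - exp(-2*c)/8


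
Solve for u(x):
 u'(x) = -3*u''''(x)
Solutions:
 u(x) = C1 + C4*exp(-3^(2/3)*x/3) + (C2*sin(3^(1/6)*x/2) + C3*cos(3^(1/6)*x/2))*exp(3^(2/3)*x/6)


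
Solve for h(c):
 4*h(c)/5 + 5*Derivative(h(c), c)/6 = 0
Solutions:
 h(c) = C1*exp(-24*c/25)


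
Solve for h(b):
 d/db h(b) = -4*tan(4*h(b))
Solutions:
 h(b) = -asin(C1*exp(-16*b))/4 + pi/4
 h(b) = asin(C1*exp(-16*b))/4


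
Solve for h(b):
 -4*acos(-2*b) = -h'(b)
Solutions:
 h(b) = C1 + 4*b*acos(-2*b) + 2*sqrt(1 - 4*b^2)


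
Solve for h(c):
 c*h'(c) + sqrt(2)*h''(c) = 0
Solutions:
 h(c) = C1 + C2*erf(2^(1/4)*c/2)


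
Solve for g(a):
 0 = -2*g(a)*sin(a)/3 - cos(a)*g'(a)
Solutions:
 g(a) = C1*cos(a)^(2/3)


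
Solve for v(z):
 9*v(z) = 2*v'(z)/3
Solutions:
 v(z) = C1*exp(27*z/2)


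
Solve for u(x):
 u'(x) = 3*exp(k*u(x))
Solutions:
 u(x) = Piecewise((log(-1/(C1*k + 3*k*x))/k, Ne(k, 0)), (nan, True))
 u(x) = Piecewise((C1 + 3*x, Eq(k, 0)), (nan, True))


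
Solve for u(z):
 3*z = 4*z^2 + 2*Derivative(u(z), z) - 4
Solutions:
 u(z) = C1 - 2*z^3/3 + 3*z^2/4 + 2*z


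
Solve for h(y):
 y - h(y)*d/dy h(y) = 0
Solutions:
 h(y) = -sqrt(C1 + y^2)
 h(y) = sqrt(C1 + y^2)


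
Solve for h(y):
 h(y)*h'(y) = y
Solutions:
 h(y) = -sqrt(C1 + y^2)
 h(y) = sqrt(C1 + y^2)


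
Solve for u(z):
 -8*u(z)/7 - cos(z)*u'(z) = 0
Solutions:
 u(z) = C1*(sin(z) - 1)^(4/7)/(sin(z) + 1)^(4/7)


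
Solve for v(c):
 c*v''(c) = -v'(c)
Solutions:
 v(c) = C1 + C2*log(c)


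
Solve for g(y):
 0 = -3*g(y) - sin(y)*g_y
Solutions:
 g(y) = C1*(cos(y) + 1)^(3/2)/(cos(y) - 1)^(3/2)


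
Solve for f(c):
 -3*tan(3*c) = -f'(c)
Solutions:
 f(c) = C1 - log(cos(3*c))


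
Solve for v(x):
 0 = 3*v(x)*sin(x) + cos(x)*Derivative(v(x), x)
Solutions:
 v(x) = C1*cos(x)^3


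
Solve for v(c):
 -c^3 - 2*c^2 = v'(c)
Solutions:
 v(c) = C1 - c^4/4 - 2*c^3/3


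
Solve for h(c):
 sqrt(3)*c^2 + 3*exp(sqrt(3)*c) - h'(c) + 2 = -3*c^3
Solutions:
 h(c) = C1 + 3*c^4/4 + sqrt(3)*c^3/3 + 2*c + sqrt(3)*exp(sqrt(3)*c)


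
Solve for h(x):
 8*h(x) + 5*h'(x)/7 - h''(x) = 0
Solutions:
 h(x) = C1*exp(x*(5 - 3*sqrt(177))/14) + C2*exp(x*(5 + 3*sqrt(177))/14)


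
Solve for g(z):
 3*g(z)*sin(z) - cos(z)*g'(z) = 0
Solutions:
 g(z) = C1/cos(z)^3


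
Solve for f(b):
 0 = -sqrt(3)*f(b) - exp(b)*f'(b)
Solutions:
 f(b) = C1*exp(sqrt(3)*exp(-b))


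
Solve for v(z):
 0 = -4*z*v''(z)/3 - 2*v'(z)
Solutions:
 v(z) = C1 + C2/sqrt(z)
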